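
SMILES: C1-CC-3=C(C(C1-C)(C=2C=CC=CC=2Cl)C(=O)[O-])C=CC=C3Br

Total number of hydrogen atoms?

Hydrogens are implicit in SMILES; fill each atom to its normal valence:
  7 × C (aromatic): 1 H each → 7
  5 × C (aromatic): no H
  2 × C: 2 H each → 4
  2 × C: no H
  1 × Br: no H
  1 × C: 3 H
  1 × C: 1 H
  1 × Cl: no H
  1 × O: no H
  1 × O (charge -1): no H
  Total hydrogens = 15.

15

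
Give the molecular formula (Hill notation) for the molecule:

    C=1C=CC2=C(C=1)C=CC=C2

C10H8

Heavy atoms from the SMILES: 10 C.
Implicit hydrogens by atom environment:
  8 × C (aromatic): 1 H each → 8
  2 × C (aromatic): no H
  Total hydrogens = 8.
Molecular formula: C10H8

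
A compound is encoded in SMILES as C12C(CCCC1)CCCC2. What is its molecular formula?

Heavy atoms from the SMILES: 10 C.
Implicit hydrogens by atom environment:
  8 × C: 2 H each → 16
  2 × C: 1 H each → 2
  Total hydrogens = 18.
Molecular formula: C10H18

C10H18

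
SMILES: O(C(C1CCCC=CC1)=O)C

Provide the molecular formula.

Heavy atoms from the SMILES: 9 C, 2 O.
Implicit hydrogens by atom environment:
  4 × C: 2 H each → 8
  3 × C: 1 H each → 3
  2 × O: no H
  1 × C: 3 H
  1 × C: no H
  Total hydrogens = 14.
Molecular formula: C9H14O2

C9H14O2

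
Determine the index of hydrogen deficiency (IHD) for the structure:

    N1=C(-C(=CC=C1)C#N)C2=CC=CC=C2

Molecular formula from the SMILES: C12H8N2.
DoU = (2C + 2 + N − H − X)/2 = (2·12 + 2 + 2 − 8 − 0)/2 = 20/2 = 10.
(Structurally: 2 ring(s) + 8 π bond(s) = 10.)

10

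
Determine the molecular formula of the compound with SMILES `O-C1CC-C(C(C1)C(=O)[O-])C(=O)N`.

Heavy atoms from the SMILES: 8 C, 1 N, 4 O.
Implicit hydrogens by atom environment:
  3 × C: 2 H each → 6
  3 × C: 1 H each → 3
  2 × C: no H
  2 × O: no H
  1 × N: 2 H
  1 × O: 1 H
  1 × O (charge -1): no H
  Total hydrogens = 12.
Net charge -1.
Molecular formula: C8H12NO4-

C8H12NO4-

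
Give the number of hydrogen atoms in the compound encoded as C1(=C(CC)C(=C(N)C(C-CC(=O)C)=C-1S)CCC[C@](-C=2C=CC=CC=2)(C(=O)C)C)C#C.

33

Hydrogens are implicit in SMILES; fill each atom to its normal valence:
  7 × C (aromatic): no H
  6 × C: 2 H each → 12
  5 × C (aromatic): 1 H each → 5
  4 × C: 3 H each → 12
  4 × C: no H
  2 × O: no H
  1 × C: 1 H
  1 × N: 2 H
  1 × S: 1 H
  Total hydrogens = 33.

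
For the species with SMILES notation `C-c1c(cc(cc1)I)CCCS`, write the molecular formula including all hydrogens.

C10H13IS

Heavy atoms from the SMILES: 10 C, 1 I, 1 S.
Implicit hydrogens by atom environment:
  3 × C: 2 H each → 6
  3 × C (aromatic): 1 H each → 3
  3 × C (aromatic): no H
  1 × C: 3 H
  1 × I: no H
  1 × S: 1 H
  Total hydrogens = 13.
Molecular formula: C10H13IS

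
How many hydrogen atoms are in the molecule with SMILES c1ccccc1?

6

Hydrogens are implicit in SMILES; fill each atom to its normal valence:
  6 × C (aromatic): 1 H each → 6
  Total hydrogens = 6.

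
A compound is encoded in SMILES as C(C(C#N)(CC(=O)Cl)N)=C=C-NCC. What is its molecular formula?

C9H12ClN3O

Heavy atoms from the SMILES: 9 C, 1 Cl, 3 N, 1 O.
Implicit hydrogens by atom environment:
  4 × C: no H
  2 × C: 2 H each → 4
  2 × C: 1 H each → 2
  1 × C: 3 H
  1 × Cl: no H
  1 × N: 2 H
  1 × N: 1 H
  1 × N: no H
  1 × O: no H
  Total hydrogens = 12.
Molecular formula: C9H12ClN3O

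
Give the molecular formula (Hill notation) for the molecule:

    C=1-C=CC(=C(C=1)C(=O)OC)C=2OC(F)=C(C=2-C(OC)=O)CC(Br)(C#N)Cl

C17H12BrClFNO5

Heavy atoms from the SMILES: 1 Br, 17 C, 1 Cl, 1 F, 1 N, 5 O.
Implicit hydrogens by atom environment:
  6 × C (aromatic): no H
  4 × C (aromatic): 1 H each → 4
  4 × C: no H
  4 × O: no H
  2 × C: 3 H each → 6
  1 × Br: no H
  1 × C: 2 H
  1 × Cl: no H
  1 × F: no H
  1 × N: no H
  1 × O (aromatic): no H
  Total hydrogens = 12.
Molecular formula: C17H12BrClFNO5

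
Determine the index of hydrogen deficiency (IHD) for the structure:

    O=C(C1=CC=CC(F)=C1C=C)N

6

Molecular formula from the SMILES: C9H8FNO.
DoU = (2C + 2 + N − H − X)/2 = (2·9 + 2 + 1 − 8 − 1)/2 = 12/2 = 6.
(Structurally: 1 ring(s) + 5 π bond(s) = 6.)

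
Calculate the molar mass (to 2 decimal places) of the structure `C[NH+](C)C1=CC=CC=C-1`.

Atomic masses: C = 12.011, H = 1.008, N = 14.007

122.19

Molecular formula: C8H12N+.
M = 8×12.011 + 12×1.008 + 1×14.007 = 122.19 g/mol.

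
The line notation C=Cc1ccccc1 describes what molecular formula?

Heavy atoms from the SMILES: 8 C.
Implicit hydrogens by atom environment:
  5 × C (aromatic): 1 H each → 5
  1 × C: 2 H
  1 × C: 1 H
  1 × C (aromatic): no H
  Total hydrogens = 8.
Molecular formula: C8H8

C8H8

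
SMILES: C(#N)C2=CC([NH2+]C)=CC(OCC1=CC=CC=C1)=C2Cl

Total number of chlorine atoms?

1

The symbol for chlorine appears 1 time in the SMILES.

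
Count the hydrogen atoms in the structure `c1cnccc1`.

5

Hydrogens are implicit in SMILES; fill each atom to its normal valence:
  5 × C (aromatic): 1 H each → 5
  1 × N (aromatic): no H
  Total hydrogens = 5.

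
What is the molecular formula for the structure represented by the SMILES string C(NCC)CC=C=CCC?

C9H17N

Heavy atoms from the SMILES: 9 C, 1 N.
Implicit hydrogens by atom environment:
  4 × C: 2 H each → 8
  2 × C: 3 H each → 6
  2 × C: 1 H each → 2
  1 × C: no H
  1 × N: 1 H
  Total hydrogens = 17.
Molecular formula: C9H17N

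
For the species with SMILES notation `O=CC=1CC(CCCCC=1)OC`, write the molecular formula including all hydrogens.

C10H16O2

Heavy atoms from the SMILES: 10 C, 2 O.
Implicit hydrogens by atom environment:
  5 × C: 2 H each → 10
  3 × C: 1 H each → 3
  2 × O: no H
  1 × C: 3 H
  1 × C: no H
  Total hydrogens = 16.
Molecular formula: C10H16O2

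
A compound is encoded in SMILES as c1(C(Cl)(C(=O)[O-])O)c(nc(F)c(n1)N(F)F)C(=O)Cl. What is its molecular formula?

Heavy atoms from the SMILES: 7 C, 2 Cl, 3 F, 3 N, 4 O.
Implicit hydrogens by atom environment:
  4 × C (aromatic): no H
  3 × C: no H
  3 × F: no H
  2 × Cl: no H
  2 × N (aromatic): no H
  2 × O: no H
  1 × N: no H
  1 × O: 1 H
  1 × O (charge -1): no H
  Total hydrogens = 1.
Net charge -1.
Molecular formula: C7HCl2F3N3O4-

C7HCl2F3N3O4-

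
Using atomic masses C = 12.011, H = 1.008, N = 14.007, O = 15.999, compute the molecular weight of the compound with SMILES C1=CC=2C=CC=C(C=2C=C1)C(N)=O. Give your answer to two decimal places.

171.20

Molecular formula: C11H9NO.
M = 11×12.011 + 9×1.008 + 1×14.007 + 1×15.999 = 171.20 g/mol.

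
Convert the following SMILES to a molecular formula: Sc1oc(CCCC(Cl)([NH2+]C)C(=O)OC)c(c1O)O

C11H17ClNO5S+

Heavy atoms from the SMILES: 11 C, 1 Cl, 1 N, 5 O, 1 S.
Implicit hydrogens by atom environment:
  4 × C (aromatic): no H
  3 × C: 2 H each → 6
  2 × C: 3 H each → 6
  2 × C: no H
  2 × O: 1 H each → 2
  2 × O: no H
  1 × Cl: no H
  1 × N (charge +1): 2 H
  1 × O (aromatic): no H
  1 × S: 1 H
  Total hydrogens = 17.
Net charge +1.
Molecular formula: C11H17ClNO5S+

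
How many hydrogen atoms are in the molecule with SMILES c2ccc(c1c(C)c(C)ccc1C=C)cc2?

Hydrogens are implicit in SMILES; fill each atom to its normal valence:
  7 × C (aromatic): 1 H each → 7
  5 × C (aromatic): no H
  2 × C: 3 H each → 6
  1 × C: 2 H
  1 × C: 1 H
  Total hydrogens = 16.

16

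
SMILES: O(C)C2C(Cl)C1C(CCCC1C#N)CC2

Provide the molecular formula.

Heavy atoms from the SMILES: 12 C, 1 Cl, 1 N, 1 O.
Implicit hydrogens by atom environment:
  5 × C: 2 H each → 10
  5 × C: 1 H each → 5
  1 × C: 3 H
  1 × C: no H
  1 × Cl: no H
  1 × N: no H
  1 × O: no H
  Total hydrogens = 18.
Molecular formula: C12H18ClNO

C12H18ClNO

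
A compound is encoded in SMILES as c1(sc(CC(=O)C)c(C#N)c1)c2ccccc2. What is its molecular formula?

Heavy atoms from the SMILES: 14 C, 1 N, 1 O, 1 S.
Implicit hydrogens by atom environment:
  6 × C (aromatic): 1 H each → 6
  4 × C (aromatic): no H
  2 × C: no H
  1 × C: 3 H
  1 × C: 2 H
  1 × N: no H
  1 × O: no H
  1 × S (aromatic): no H
  Total hydrogens = 11.
Molecular formula: C14H11NOS

C14H11NOS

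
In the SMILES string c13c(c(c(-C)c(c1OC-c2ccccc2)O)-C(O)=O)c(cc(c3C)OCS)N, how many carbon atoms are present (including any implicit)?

The symbol for carbon appears 21 times in the SMILES. Lowercase c denotes aromatic carbon and counts toward C.

21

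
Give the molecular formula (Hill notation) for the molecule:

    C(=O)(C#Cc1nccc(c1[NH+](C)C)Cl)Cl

Heavy atoms from the SMILES: 10 C, 2 Cl, 2 N, 1 O.
Implicit hydrogens by atom environment:
  3 × C (aromatic): no H
  3 × C: no H
  2 × C: 3 H each → 6
  2 × C (aromatic): 1 H each → 2
  2 × Cl: no H
  1 × N (charge +1): 1 H
  1 × N (aromatic): no H
  1 × O: no H
  Total hydrogens = 9.
Net charge +1.
Molecular formula: C10H9Cl2N2O+

C10H9Cl2N2O+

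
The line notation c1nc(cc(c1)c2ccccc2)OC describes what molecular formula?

C12H11NO

Heavy atoms from the SMILES: 12 C, 1 N, 1 O.
Implicit hydrogens by atom environment:
  8 × C (aromatic): 1 H each → 8
  3 × C (aromatic): no H
  1 × C: 3 H
  1 × N (aromatic): no H
  1 × O: no H
  Total hydrogens = 11.
Molecular formula: C12H11NO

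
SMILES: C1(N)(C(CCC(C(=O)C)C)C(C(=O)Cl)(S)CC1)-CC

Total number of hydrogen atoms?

24

Hydrogens are implicit in SMILES; fill each atom to its normal valence:
  5 × C: 2 H each → 10
  4 × C: no H
  3 × C: 3 H each → 9
  2 × C: 1 H each → 2
  2 × O: no H
  1 × Cl: no H
  1 × N: 2 H
  1 × S: 1 H
  Total hydrogens = 24.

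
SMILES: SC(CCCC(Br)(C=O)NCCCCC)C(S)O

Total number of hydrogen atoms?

24

Hydrogens are implicit in SMILES; fill each atom to its normal valence:
  7 × C: 2 H each → 14
  3 × C: 1 H each → 3
  2 × S: 1 H each → 2
  1 × Br: no H
  1 × C: 3 H
  1 × C: no H
  1 × N: 1 H
  1 × O: 1 H
  1 × O: no H
  Total hydrogens = 24.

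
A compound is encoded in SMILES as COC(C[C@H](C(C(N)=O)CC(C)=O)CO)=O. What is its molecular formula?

C10H17NO5

Heavy atoms from the SMILES: 10 C, 1 N, 5 O.
Implicit hydrogens by atom environment:
  4 × O: no H
  3 × C: 2 H each → 6
  3 × C: no H
  2 × C: 3 H each → 6
  2 × C: 1 H each → 2
  1 × N: 2 H
  1 × O: 1 H
  Total hydrogens = 17.
Molecular formula: C10H17NO5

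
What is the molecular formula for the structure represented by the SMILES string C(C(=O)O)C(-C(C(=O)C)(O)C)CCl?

C8H13ClO4

Heavy atoms from the SMILES: 8 C, 1 Cl, 4 O.
Implicit hydrogens by atom environment:
  3 × C: no H
  2 × C: 3 H each → 6
  2 × C: 2 H each → 4
  2 × O: 1 H each → 2
  2 × O: no H
  1 × C: 1 H
  1 × Cl: no H
  Total hydrogens = 13.
Molecular formula: C8H13ClO4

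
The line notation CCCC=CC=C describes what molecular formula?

C7H12

Heavy atoms from the SMILES: 7 C.
Implicit hydrogens by atom environment:
  3 × C: 2 H each → 6
  3 × C: 1 H each → 3
  1 × C: 3 H
  Total hydrogens = 12.
Molecular formula: C7H12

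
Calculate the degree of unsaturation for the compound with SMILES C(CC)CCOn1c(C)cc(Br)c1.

3

Molecular formula from the SMILES: C10H16BrNO.
DoU = (2C + 2 + N − H − X)/2 = (2·10 + 2 + 1 − 16 − 1)/2 = 6/2 = 3.
(Structurally: 1 ring(s) + 2 π bond(s) = 3.)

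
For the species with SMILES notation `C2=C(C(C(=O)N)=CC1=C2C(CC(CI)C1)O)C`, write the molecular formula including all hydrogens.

Heavy atoms from the SMILES: 13 C, 1 I, 1 N, 2 O.
Implicit hydrogens by atom environment:
  4 × C (aromatic): no H
  3 × C: 2 H each → 6
  2 × C (aromatic): 1 H each → 2
  2 × C: 1 H each → 2
  1 × C: 3 H
  1 × C: no H
  1 × I: no H
  1 × N: 2 H
  1 × O: 1 H
  1 × O: no H
  Total hydrogens = 16.
Molecular formula: C13H16INO2

C13H16INO2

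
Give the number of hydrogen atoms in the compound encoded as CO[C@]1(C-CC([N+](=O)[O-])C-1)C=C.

Hydrogens are implicit in SMILES; fill each atom to its normal valence:
  4 × C: 2 H each → 8
  2 × C: 1 H each → 2
  2 × O: no H
  1 × C: 3 H
  1 × C: no H
  1 × N (charge +1): no H
  1 × O (charge -1): no H
  Total hydrogens = 13.

13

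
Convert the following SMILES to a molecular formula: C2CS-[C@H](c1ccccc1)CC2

Heavy atoms from the SMILES: 11 C, 1 S.
Implicit hydrogens by atom environment:
  5 × C (aromatic): 1 H each → 5
  4 × C: 2 H each → 8
  1 × C: 1 H
  1 × C (aromatic): no H
  1 × S: no H
  Total hydrogens = 14.
Molecular formula: C11H14S

C11H14S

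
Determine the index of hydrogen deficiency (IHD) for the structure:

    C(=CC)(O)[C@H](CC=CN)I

2

Molecular formula from the SMILES: C7H12INO.
DoU = (2C + 2 + N − H − X)/2 = (2·7 + 2 + 1 − 12 − 1)/2 = 4/2 = 2.
(Structurally: 0 ring(s) + 2 π bond(s) = 2.)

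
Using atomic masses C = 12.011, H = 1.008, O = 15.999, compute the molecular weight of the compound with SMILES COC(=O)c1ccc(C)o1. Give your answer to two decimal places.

Molecular formula: C7H8O3.
M = 7×12.011 + 8×1.008 + 3×15.999 = 140.14 g/mol.

140.14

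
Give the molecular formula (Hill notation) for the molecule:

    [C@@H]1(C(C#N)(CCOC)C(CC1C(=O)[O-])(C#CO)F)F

Heavy atoms from the SMILES: 12 C, 2 F, 1 N, 4 O.
Implicit hydrogens by atom environment:
  6 × C: no H
  3 × C: 2 H each → 6
  2 × C: 1 H each → 2
  2 × F: no H
  2 × O: no H
  1 × C: 3 H
  1 × N: no H
  1 × O: 1 H
  1 × O (charge -1): no H
  Total hydrogens = 12.
Net charge -1.
Molecular formula: C12H12F2NO4-

C12H12F2NO4-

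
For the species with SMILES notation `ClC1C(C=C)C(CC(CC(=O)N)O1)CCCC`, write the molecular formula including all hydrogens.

Heavy atoms from the SMILES: 13 C, 1 Cl, 1 N, 2 O.
Implicit hydrogens by atom environment:
  6 × C: 2 H each → 12
  5 × C: 1 H each → 5
  2 × O: no H
  1 × C: 3 H
  1 × C: no H
  1 × Cl: no H
  1 × N: 2 H
  Total hydrogens = 22.
Molecular formula: C13H22ClNO2

C13H22ClNO2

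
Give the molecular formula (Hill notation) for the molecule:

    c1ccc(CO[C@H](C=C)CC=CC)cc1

Heavy atoms from the SMILES: 14 C, 1 O.
Implicit hydrogens by atom environment:
  5 × C (aromatic): 1 H each → 5
  4 × C: 1 H each → 4
  3 × C: 2 H each → 6
  1 × C: 3 H
  1 × C (aromatic): no H
  1 × O: no H
  Total hydrogens = 18.
Molecular formula: C14H18O

C14H18O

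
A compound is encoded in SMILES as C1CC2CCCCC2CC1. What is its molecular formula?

C10H18

Heavy atoms from the SMILES: 10 C.
Implicit hydrogens by atom environment:
  8 × C: 2 H each → 16
  2 × C: 1 H each → 2
  Total hydrogens = 18.
Molecular formula: C10H18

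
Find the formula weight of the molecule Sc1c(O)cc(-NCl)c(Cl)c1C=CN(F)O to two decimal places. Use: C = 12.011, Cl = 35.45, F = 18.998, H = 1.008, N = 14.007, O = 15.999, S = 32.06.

Molecular formula: C8H7Cl2FN2O2S.
M = 8×12.011 + 2×35.45 + 1×18.998 + 7×1.008 + 2×14.007 + 2×15.999 + 1×32.06 = 285.11 g/mol.

285.11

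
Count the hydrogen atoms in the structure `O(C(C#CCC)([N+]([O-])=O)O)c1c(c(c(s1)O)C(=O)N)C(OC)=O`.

12

Hydrogens are implicit in SMILES; fill each atom to its normal valence:
  5 × C: no H
  5 × O: no H
  4 × C (aromatic): no H
  2 × C: 3 H each → 6
  2 × O: 1 H each → 2
  1 × C: 2 H
  1 × N: 2 H
  1 × N (charge +1): no H
  1 × O (charge -1): no H
  1 × S (aromatic): no H
  Total hydrogens = 12.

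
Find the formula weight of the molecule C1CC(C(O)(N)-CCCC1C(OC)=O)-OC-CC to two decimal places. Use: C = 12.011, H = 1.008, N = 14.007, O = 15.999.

Molecular formula: C13H25NO4.
M = 13×12.011 + 25×1.008 + 1×14.007 + 4×15.999 = 259.35 g/mol.

259.35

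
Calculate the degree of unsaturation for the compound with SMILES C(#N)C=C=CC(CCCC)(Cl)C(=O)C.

Molecular formula from the SMILES: C11H14ClNO.
DoU = (2C + 2 + N − H − X)/2 = (2·11 + 2 + 1 − 14 − 1)/2 = 10/2 = 5.
(Structurally: 0 ring(s) + 5 π bond(s) = 5.)

5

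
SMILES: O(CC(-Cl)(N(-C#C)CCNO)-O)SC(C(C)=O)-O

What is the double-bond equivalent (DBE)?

Molecular formula from the SMILES: C9H15ClN2O5S.
DoU = (2C + 2 + N − H − X)/2 = (2·9 + 2 + 2 − 15 − 1)/2 = 6/2 = 3.
(Structurally: 0 ring(s) + 3 π bond(s) = 3.)

3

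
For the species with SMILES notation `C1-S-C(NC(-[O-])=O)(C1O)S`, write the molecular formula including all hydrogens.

C4H6NO3S2-

Heavy atoms from the SMILES: 4 C, 1 N, 3 O, 2 S.
Implicit hydrogens by atom environment:
  2 × C: no H
  1 × C: 2 H
  1 × C: 1 H
  1 × N: 1 H
  1 × O: 1 H
  1 × O: no H
  1 × O (charge -1): no H
  1 × S: 1 H
  1 × S: no H
  Total hydrogens = 6.
Net charge -1.
Molecular formula: C4H6NO3S2-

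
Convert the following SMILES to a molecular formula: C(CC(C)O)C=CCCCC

Heavy atoms from the SMILES: 10 C, 1 O.
Implicit hydrogens by atom environment:
  5 × C: 2 H each → 10
  3 × C: 1 H each → 3
  2 × C: 3 H each → 6
  1 × O: 1 H
  Total hydrogens = 20.
Molecular formula: C10H20O

C10H20O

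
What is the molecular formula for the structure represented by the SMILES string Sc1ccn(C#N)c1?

C5H4N2S

Heavy atoms from the SMILES: 5 C, 2 N, 1 S.
Implicit hydrogens by atom environment:
  3 × C (aromatic): 1 H each → 3
  1 × C (aromatic): no H
  1 × C: no H
  1 × N (aromatic): no H
  1 × N: no H
  1 × S: 1 H
  Total hydrogens = 4.
Molecular formula: C5H4N2S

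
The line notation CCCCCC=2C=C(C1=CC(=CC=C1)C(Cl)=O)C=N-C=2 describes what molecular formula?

Heavy atoms from the SMILES: 17 C, 1 Cl, 1 N, 1 O.
Implicit hydrogens by atom environment:
  7 × C (aromatic): 1 H each → 7
  4 × C: 2 H each → 8
  4 × C (aromatic): no H
  1 × C: 3 H
  1 × C: no H
  1 × Cl: no H
  1 × N (aromatic): no H
  1 × O: no H
  Total hydrogens = 18.
Molecular formula: C17H18ClNO

C17H18ClNO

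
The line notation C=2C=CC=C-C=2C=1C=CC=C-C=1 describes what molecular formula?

C12H10

Heavy atoms from the SMILES: 12 C.
Implicit hydrogens by atom environment:
  10 × C (aromatic): 1 H each → 10
  2 × C (aromatic): no H
  Total hydrogens = 10.
Molecular formula: C12H10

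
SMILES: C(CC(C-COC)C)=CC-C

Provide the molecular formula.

Heavy atoms from the SMILES: 10 C, 1 O.
Implicit hydrogens by atom environment:
  4 × C: 2 H each → 8
  3 × C: 3 H each → 9
  3 × C: 1 H each → 3
  1 × O: no H
  Total hydrogens = 20.
Molecular formula: C10H20O

C10H20O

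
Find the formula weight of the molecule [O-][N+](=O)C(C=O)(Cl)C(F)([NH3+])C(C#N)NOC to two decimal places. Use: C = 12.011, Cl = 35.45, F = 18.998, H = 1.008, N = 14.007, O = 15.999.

255.61

Molecular formula: C6H9ClFN4O4+.
M = 6×12.011 + 1×35.45 + 1×18.998 + 9×1.008 + 4×14.007 + 4×15.999 = 255.61 g/mol.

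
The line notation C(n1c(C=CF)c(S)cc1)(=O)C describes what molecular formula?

C8H8FNOS

Heavy atoms from the SMILES: 8 C, 1 F, 1 N, 1 O, 1 S.
Implicit hydrogens by atom environment:
  2 × C (aromatic): 1 H each → 2
  2 × C: 1 H each → 2
  2 × C (aromatic): no H
  1 × C: 3 H
  1 × C: no H
  1 × F: no H
  1 × N (aromatic): no H
  1 × O: no H
  1 × S: 1 H
  Total hydrogens = 8.
Molecular formula: C8H8FNOS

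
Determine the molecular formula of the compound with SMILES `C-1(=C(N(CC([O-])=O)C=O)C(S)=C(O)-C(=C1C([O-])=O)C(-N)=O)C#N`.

[C12H7N3O7S]2-

Heavy atoms from the SMILES: 12 C, 3 N, 7 O, 1 S.
Implicit hydrogens by atom environment:
  6 × C (aromatic): no H
  4 × C: no H
  4 × O: no H
  2 × N: no H
  2 × O (charge -1): no H
  1 × C: 2 H
  1 × C: 1 H
  1 × N: 2 H
  1 × O: 1 H
  1 × S: 1 H
  Total hydrogens = 7.
Net charge -2.
Molecular formula: [C12H7N3O7S]2-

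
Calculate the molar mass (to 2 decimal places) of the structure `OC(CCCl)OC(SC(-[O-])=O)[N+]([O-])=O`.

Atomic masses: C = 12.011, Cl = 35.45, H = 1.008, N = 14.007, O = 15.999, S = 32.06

244.62

Molecular formula: C5H7ClNO6S-.
M = 5×12.011 + 1×35.45 + 7×1.008 + 1×14.007 + 6×15.999 + 1×32.06 = 244.62 g/mol.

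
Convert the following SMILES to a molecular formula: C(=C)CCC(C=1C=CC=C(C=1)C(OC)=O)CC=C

Heavy atoms from the SMILES: 16 C, 2 O.
Implicit hydrogens by atom environment:
  5 × C: 2 H each → 10
  4 × C (aromatic): 1 H each → 4
  3 × C: 1 H each → 3
  2 × C (aromatic): no H
  2 × O: no H
  1 × C: 3 H
  1 × C: no H
  Total hydrogens = 20.
Molecular formula: C16H20O2

C16H20O2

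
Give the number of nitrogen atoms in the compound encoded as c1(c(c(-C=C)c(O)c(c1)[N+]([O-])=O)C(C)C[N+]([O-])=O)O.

2

The symbol for nitrogen appears 2 times in the SMILES.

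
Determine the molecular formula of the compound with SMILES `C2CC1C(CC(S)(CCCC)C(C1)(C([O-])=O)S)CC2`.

Heavy atoms from the SMILES: 15 C, 2 O, 2 S.
Implicit hydrogens by atom environment:
  9 × C: 2 H each → 18
  3 × C: no H
  2 × C: 1 H each → 2
  2 × S: 1 H each → 2
  1 × C: 3 H
  1 × O: no H
  1 × O (charge -1): no H
  Total hydrogens = 25.
Net charge -1.
Molecular formula: C15H25O2S2-

C15H25O2S2-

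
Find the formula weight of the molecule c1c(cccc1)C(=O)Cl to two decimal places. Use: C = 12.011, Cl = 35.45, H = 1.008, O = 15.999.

140.57

Molecular formula: C7H5ClO.
M = 7×12.011 + 1×35.45 + 5×1.008 + 1×15.999 = 140.57 g/mol.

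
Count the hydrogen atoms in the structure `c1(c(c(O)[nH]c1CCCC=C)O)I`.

Hydrogens are implicit in SMILES; fill each atom to its normal valence:
  4 × C: 2 H each → 8
  4 × C (aromatic): no H
  2 × O: 1 H each → 2
  1 × C: 1 H
  1 × I: no H
  1 × N (aromatic): 1 H
  Total hydrogens = 12.

12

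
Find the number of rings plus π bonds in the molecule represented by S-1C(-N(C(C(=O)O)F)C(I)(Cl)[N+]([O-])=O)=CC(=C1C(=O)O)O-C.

Molecular formula from the SMILES: C9H7ClFIN2O7S.
DoU = (2C + 2 + N − H − X)/2 = (2·9 + 2 + 2 − 7 − 3)/2 = 12/2 = 6.
(Structurally: 1 ring(s) + 5 π bond(s) = 6.)

6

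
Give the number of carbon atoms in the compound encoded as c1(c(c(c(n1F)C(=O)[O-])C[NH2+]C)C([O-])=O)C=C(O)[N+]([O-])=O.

The symbol for carbon appears 10 times in the SMILES. Lowercase c denotes aromatic carbon and counts toward C.

10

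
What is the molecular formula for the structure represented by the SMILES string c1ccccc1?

Heavy atoms from the SMILES: 6 C.
Implicit hydrogens by atom environment:
  6 × C (aromatic): 1 H each → 6
  Total hydrogens = 6.
Molecular formula: C6H6

C6H6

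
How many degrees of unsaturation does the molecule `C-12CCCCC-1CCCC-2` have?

Molecular formula from the SMILES: C10H18.
DoU = (2C + 2 + N − H − X)/2 = (2·10 + 2 + 0 − 18 − 0)/2 = 4/2 = 2.
(Structurally: 2 ring(s) + 0 π bond(s) = 2.)

2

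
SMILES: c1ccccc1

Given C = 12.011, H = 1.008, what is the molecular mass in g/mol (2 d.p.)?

78.11

Molecular formula: C6H6.
M = 6×12.011 + 6×1.008 = 78.11 g/mol.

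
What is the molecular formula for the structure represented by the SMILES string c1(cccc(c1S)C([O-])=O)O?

Heavy atoms from the SMILES: 7 C, 3 O, 1 S.
Implicit hydrogens by atom environment:
  3 × C (aromatic): 1 H each → 3
  3 × C (aromatic): no H
  1 × C: no H
  1 × O: 1 H
  1 × O: no H
  1 × O (charge -1): no H
  1 × S: 1 H
  Total hydrogens = 5.
Net charge -1.
Molecular formula: C7H5O3S-

C7H5O3S-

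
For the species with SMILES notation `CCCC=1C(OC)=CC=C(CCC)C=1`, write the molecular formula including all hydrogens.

C13H20O

Heavy atoms from the SMILES: 13 C, 1 O.
Implicit hydrogens by atom environment:
  4 × C: 2 H each → 8
  3 × C: 3 H each → 9
  3 × C (aromatic): 1 H each → 3
  3 × C (aromatic): no H
  1 × O: no H
  Total hydrogens = 20.
Molecular formula: C13H20O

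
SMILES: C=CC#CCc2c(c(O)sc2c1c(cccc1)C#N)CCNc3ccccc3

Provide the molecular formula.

Heavy atoms from the SMILES: 24 C, 2 N, 1 O, 1 S.
Implicit hydrogens by atom environment:
  9 × C (aromatic): 1 H each → 9
  7 × C (aromatic): no H
  4 × C: 2 H each → 8
  3 × C: no H
  1 × C: 1 H
  1 × N: 1 H
  1 × N: no H
  1 × O: 1 H
  1 × S (aromatic): no H
  Total hydrogens = 20.
Molecular formula: C24H20N2OS

C24H20N2OS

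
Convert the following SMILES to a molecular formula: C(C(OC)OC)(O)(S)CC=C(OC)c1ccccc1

Heavy atoms from the SMILES: 14 C, 4 O, 1 S.
Implicit hydrogens by atom environment:
  5 × C (aromatic): 1 H each → 5
  3 × C: 3 H each → 9
  3 × O: no H
  2 × C: 1 H each → 2
  2 × C: no H
  1 × C: 2 H
  1 × C (aromatic): no H
  1 × O: 1 H
  1 × S: 1 H
  Total hydrogens = 20.
Molecular formula: C14H20O4S

C14H20O4S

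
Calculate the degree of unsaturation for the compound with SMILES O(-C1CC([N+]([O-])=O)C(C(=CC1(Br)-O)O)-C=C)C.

Molecular formula from the SMILES: C10H14BrNO5.
DoU = (2C + 2 + N − H − X)/2 = (2·10 + 2 + 1 − 14 − 1)/2 = 8/2 = 4.
(Structurally: 1 ring(s) + 3 π bond(s) = 4.)

4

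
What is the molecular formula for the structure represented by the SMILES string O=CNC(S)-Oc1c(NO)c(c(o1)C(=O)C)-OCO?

Heavy atoms from the SMILES: 9 C, 2 N, 7 O, 1 S.
Implicit hydrogens by atom environment:
  4 × C (aromatic): no H
  4 × O: no H
  2 × C: 1 H each → 2
  2 × N: 1 H each → 2
  2 × O: 1 H each → 2
  1 × C: 3 H
  1 × C: 2 H
  1 × C: no H
  1 × O (aromatic): no H
  1 × S: 1 H
  Total hydrogens = 12.
Molecular formula: C9H12N2O7S

C9H12N2O7S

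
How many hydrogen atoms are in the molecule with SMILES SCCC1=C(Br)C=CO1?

7

Hydrogens are implicit in SMILES; fill each atom to its normal valence:
  2 × C: 2 H each → 4
  2 × C (aromatic): 1 H each → 2
  2 × C (aromatic): no H
  1 × Br: no H
  1 × O (aromatic): no H
  1 × S: 1 H
  Total hydrogens = 7.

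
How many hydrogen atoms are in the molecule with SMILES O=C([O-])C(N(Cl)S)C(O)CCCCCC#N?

14

Hydrogens are implicit in SMILES; fill each atom to its normal valence:
  5 × C: 2 H each → 10
  2 × C: 1 H each → 2
  2 × C: no H
  2 × N: no H
  1 × Cl: no H
  1 × O: 1 H
  1 × O: no H
  1 × O (charge -1): no H
  1 × S: 1 H
  Total hydrogens = 14.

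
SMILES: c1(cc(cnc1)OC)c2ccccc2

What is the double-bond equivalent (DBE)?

Molecular formula from the SMILES: C12H11NO.
DoU = (2C + 2 + N − H − X)/2 = (2·12 + 2 + 1 − 11 − 0)/2 = 16/2 = 8.
(Structurally: 2 ring(s) + 6 π bond(s) = 8.)

8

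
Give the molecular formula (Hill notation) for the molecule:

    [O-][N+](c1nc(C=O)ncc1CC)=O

Heavy atoms from the SMILES: 7 C, 3 N, 3 O.
Implicit hydrogens by atom environment:
  3 × C (aromatic): no H
  2 × N (aromatic): no H
  2 × O: no H
  1 × C: 3 H
  1 × C: 2 H
  1 × C (aromatic): 1 H
  1 × C: 1 H
  1 × N (charge +1): no H
  1 × O (charge -1): no H
  Total hydrogens = 7.
Molecular formula: C7H7N3O3

C7H7N3O3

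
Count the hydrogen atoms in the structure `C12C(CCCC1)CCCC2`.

Hydrogens are implicit in SMILES; fill each atom to its normal valence:
  8 × C: 2 H each → 16
  2 × C: 1 H each → 2
  Total hydrogens = 18.

18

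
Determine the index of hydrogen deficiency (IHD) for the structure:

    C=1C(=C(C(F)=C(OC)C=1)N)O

Molecular formula from the SMILES: C7H8FNO2.
DoU = (2C + 2 + N − H − X)/2 = (2·7 + 2 + 1 − 8 − 1)/2 = 8/2 = 4.
(Structurally: 1 ring(s) + 3 π bond(s) = 4.)

4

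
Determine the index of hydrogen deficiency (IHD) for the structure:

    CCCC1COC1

1

Molecular formula from the SMILES: C6H12O.
DoU = (2C + 2 + N − H − X)/2 = (2·6 + 2 + 0 − 12 − 0)/2 = 2/2 = 1.
(Structurally: 1 ring(s) + 0 π bond(s) = 1.)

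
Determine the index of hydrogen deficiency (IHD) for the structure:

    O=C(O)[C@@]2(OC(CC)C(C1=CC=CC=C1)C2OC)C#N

Molecular formula from the SMILES: C15H17NO4.
DoU = (2C + 2 + N − H − X)/2 = (2·15 + 2 + 1 − 17 − 0)/2 = 16/2 = 8.
(Structurally: 2 ring(s) + 6 π bond(s) = 8.)

8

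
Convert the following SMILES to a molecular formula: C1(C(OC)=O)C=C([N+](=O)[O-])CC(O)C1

Heavy atoms from the SMILES: 8 C, 1 N, 5 O.
Implicit hydrogens by atom environment:
  3 × C: 1 H each → 3
  3 × O: no H
  2 × C: 2 H each → 4
  2 × C: no H
  1 × C: 3 H
  1 × N (charge +1): no H
  1 × O: 1 H
  1 × O (charge -1): no H
  Total hydrogens = 11.
Molecular formula: C8H11NO5

C8H11NO5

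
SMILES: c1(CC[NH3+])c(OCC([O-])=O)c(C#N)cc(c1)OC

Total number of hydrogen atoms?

14

Hydrogens are implicit in SMILES; fill each atom to its normal valence:
  4 × C (aromatic): no H
  3 × C: 2 H each → 6
  3 × O: no H
  2 × C (aromatic): 1 H each → 2
  2 × C: no H
  1 × C: 3 H
  1 × N (charge +1): 3 H
  1 × N: no H
  1 × O (charge -1): no H
  Total hydrogens = 14.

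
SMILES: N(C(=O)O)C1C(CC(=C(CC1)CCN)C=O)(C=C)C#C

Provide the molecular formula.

C15H20N2O3

Heavy atoms from the SMILES: 15 C, 2 N, 3 O.
Implicit hydrogens by atom environment:
  6 × C: 2 H each → 12
  5 × C: no H
  4 × C: 1 H each → 4
  2 × O: no H
  1 × N: 2 H
  1 × N: 1 H
  1 × O: 1 H
  Total hydrogens = 20.
Molecular formula: C15H20N2O3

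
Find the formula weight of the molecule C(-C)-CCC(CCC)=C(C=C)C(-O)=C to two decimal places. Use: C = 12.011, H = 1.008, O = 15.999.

Molecular formula: C13H22O.
M = 13×12.011 + 22×1.008 + 1×15.999 = 194.32 g/mol.

194.32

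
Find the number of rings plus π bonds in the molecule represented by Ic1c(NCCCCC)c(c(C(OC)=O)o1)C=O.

Molecular formula from the SMILES: C12H16INO4.
DoU = (2C + 2 + N − H − X)/2 = (2·12 + 2 + 1 − 16 − 1)/2 = 10/2 = 5.
(Structurally: 1 ring(s) + 4 π bond(s) = 5.)

5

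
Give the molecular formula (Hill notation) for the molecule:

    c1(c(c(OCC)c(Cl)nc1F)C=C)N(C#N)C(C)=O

Heavy atoms from the SMILES: 12 C, 1 Cl, 1 F, 3 N, 2 O.
Implicit hydrogens by atom environment:
  5 × C (aromatic): no H
  2 × C: 3 H each → 6
  2 × C: 2 H each → 4
  2 × C: no H
  2 × N: no H
  2 × O: no H
  1 × C: 1 H
  1 × Cl: no H
  1 × F: no H
  1 × N (aromatic): no H
  Total hydrogens = 11.
Molecular formula: C12H11ClFN3O2

C12H11ClFN3O2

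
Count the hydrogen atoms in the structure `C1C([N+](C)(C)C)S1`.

Hydrogens are implicit in SMILES; fill each atom to its normal valence:
  3 × C: 3 H each → 9
  1 × C: 2 H
  1 × C: 1 H
  1 × N (charge +1): no H
  1 × S: no H
  Total hydrogens = 12.

12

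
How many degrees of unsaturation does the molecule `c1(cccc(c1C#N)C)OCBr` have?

6

Molecular formula from the SMILES: C9H8BrNO.
DoU = (2C + 2 + N − H − X)/2 = (2·9 + 2 + 1 − 8 − 1)/2 = 12/2 = 6.
(Structurally: 1 ring(s) + 5 π bond(s) = 6.)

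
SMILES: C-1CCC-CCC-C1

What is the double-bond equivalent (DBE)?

1

Molecular formula from the SMILES: C8H16.
DoU = (2C + 2 + N − H − X)/2 = (2·8 + 2 + 0 − 16 − 0)/2 = 2/2 = 1.
(Structurally: 1 ring(s) + 0 π bond(s) = 1.)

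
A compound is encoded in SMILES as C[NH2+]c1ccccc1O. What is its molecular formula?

Heavy atoms from the SMILES: 7 C, 1 N, 1 O.
Implicit hydrogens by atom environment:
  4 × C (aromatic): 1 H each → 4
  2 × C (aromatic): no H
  1 × C: 3 H
  1 × N (charge +1): 2 H
  1 × O: 1 H
  Total hydrogens = 10.
Net charge +1.
Molecular formula: C7H10NO+

C7H10NO+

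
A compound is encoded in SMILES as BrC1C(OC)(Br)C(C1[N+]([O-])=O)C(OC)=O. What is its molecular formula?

C7H9Br2NO5

Heavy atoms from the SMILES: 2 Br, 7 C, 1 N, 5 O.
Implicit hydrogens by atom environment:
  4 × O: no H
  3 × C: 1 H each → 3
  2 × Br: no H
  2 × C: 3 H each → 6
  2 × C: no H
  1 × N (charge +1): no H
  1 × O (charge -1): no H
  Total hydrogens = 9.
Molecular formula: C7H9Br2NO5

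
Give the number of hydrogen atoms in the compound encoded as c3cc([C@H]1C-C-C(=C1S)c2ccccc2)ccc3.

Hydrogens are implicit in SMILES; fill each atom to its normal valence:
  10 × C (aromatic): 1 H each → 10
  2 × C: 2 H each → 4
  2 × C: no H
  2 × C (aromatic): no H
  1 × C: 1 H
  1 × S: 1 H
  Total hydrogens = 16.

16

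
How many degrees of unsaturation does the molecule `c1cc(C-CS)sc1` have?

3

Molecular formula from the SMILES: C6H8S2.
DoU = (2C + 2 + N − H − X)/2 = (2·6 + 2 + 0 − 8 − 0)/2 = 6/2 = 3.
(Structurally: 1 ring(s) + 2 π bond(s) = 3.)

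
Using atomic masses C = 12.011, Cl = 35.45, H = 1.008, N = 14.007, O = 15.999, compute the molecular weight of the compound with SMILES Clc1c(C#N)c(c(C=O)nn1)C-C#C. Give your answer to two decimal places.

Molecular formula: C9H4ClN3O.
M = 9×12.011 + 1×35.45 + 4×1.008 + 3×14.007 + 1×15.999 = 205.60 g/mol.

205.60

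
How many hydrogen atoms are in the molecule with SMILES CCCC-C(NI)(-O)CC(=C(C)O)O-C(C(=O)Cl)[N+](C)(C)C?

Hydrogens are implicit in SMILES; fill each atom to its normal valence:
  5 × C: 3 H each → 15
  4 × C: 2 H each → 8
  4 × C: no H
  2 × O: 1 H each → 2
  2 × O: no H
  1 × C: 1 H
  1 × Cl: no H
  1 × I: no H
  1 × N: 1 H
  1 × N (charge +1): no H
  Total hydrogens = 27.

27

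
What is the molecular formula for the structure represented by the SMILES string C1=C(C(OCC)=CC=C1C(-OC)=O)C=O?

Heavy atoms from the SMILES: 11 C, 4 O.
Implicit hydrogens by atom environment:
  4 × O: no H
  3 × C (aromatic): 1 H each → 3
  3 × C (aromatic): no H
  2 × C: 3 H each → 6
  1 × C: 2 H
  1 × C: 1 H
  1 × C: no H
  Total hydrogens = 12.
Molecular formula: C11H12O4

C11H12O4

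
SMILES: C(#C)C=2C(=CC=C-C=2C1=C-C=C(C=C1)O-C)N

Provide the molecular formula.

Heavy atoms from the SMILES: 15 C, 1 N, 1 O.
Implicit hydrogens by atom environment:
  7 × C (aromatic): 1 H each → 7
  5 × C (aromatic): no H
  1 × C: 3 H
  1 × C: 1 H
  1 × C: no H
  1 × N: 2 H
  1 × O: no H
  Total hydrogens = 13.
Molecular formula: C15H13NO

C15H13NO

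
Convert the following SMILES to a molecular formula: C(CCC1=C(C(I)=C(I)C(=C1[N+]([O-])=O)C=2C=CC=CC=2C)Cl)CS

C17H16ClI2NO2S

Heavy atoms from the SMILES: 17 C, 1 Cl, 2 I, 1 N, 2 O, 1 S.
Implicit hydrogens by atom environment:
  8 × C (aromatic): no H
  4 × C: 2 H each → 8
  4 × C (aromatic): 1 H each → 4
  2 × I: no H
  1 × C: 3 H
  1 × Cl: no H
  1 × N (charge +1): no H
  1 × O: no H
  1 × O (charge -1): no H
  1 × S: 1 H
  Total hydrogens = 16.
Molecular formula: C17H16ClI2NO2S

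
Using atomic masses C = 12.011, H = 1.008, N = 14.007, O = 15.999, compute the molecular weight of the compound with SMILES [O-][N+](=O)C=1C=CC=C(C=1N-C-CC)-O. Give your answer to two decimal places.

196.21

Molecular formula: C9H12N2O3.
M = 9×12.011 + 12×1.008 + 2×14.007 + 3×15.999 = 196.21 g/mol.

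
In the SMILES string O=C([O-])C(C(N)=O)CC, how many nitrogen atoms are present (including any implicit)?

1

The symbol for nitrogen appears 1 time in the SMILES.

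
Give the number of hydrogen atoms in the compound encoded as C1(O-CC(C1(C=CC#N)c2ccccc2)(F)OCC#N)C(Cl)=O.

12

Hydrogens are implicit in SMILES; fill each atom to its normal valence:
  5 × C (aromatic): 1 H each → 5
  5 × C: no H
  3 × C: 1 H each → 3
  3 × O: no H
  2 × C: 2 H each → 4
  2 × N: no H
  1 × C (aromatic): no H
  1 × Cl: no H
  1 × F: no H
  Total hydrogens = 12.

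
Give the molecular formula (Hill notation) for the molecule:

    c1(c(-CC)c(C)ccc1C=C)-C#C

C13H14

Heavy atoms from the SMILES: 13 C.
Implicit hydrogens by atom environment:
  4 × C (aromatic): no H
  2 × C: 3 H each → 6
  2 × C: 2 H each → 4
  2 × C (aromatic): 1 H each → 2
  2 × C: 1 H each → 2
  1 × C: no H
  Total hydrogens = 14.
Molecular formula: C13H14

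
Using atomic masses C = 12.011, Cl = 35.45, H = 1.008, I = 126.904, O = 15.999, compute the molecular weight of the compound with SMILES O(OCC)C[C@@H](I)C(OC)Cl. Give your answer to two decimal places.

Molecular formula: C6H12ClIO3.
M = 6×12.011 + 1×35.45 + 12×1.008 + 1×126.904 + 3×15.999 = 294.51 g/mol.

294.51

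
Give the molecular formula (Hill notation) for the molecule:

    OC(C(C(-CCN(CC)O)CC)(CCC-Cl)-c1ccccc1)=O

Heavy atoms from the SMILES: 18 C, 1 Cl, 1 N, 3 O.
Implicit hydrogens by atom environment:
  7 × C: 2 H each → 14
  5 × C (aromatic): 1 H each → 5
  2 × C: 3 H each → 6
  2 × C: no H
  2 × O: 1 H each → 2
  1 × C: 1 H
  1 × C (aromatic): no H
  1 × Cl: no H
  1 × N: no H
  1 × O: no H
  Total hydrogens = 28.
Molecular formula: C18H28ClNO3

C18H28ClNO3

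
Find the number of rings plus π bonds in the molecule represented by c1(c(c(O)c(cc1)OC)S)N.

Molecular formula from the SMILES: C7H9NO2S.
DoU = (2C + 2 + N − H − X)/2 = (2·7 + 2 + 1 − 9 − 0)/2 = 8/2 = 4.
(Structurally: 1 ring(s) + 3 π bond(s) = 4.)

4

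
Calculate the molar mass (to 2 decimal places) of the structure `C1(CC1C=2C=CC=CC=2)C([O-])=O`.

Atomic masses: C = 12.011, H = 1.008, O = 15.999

161.18

Molecular formula: C10H9O2-.
M = 10×12.011 + 9×1.008 + 2×15.999 = 161.18 g/mol.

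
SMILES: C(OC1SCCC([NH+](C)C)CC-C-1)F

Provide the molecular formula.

C10H21FNOS+

Heavy atoms from the SMILES: 10 C, 1 F, 1 N, 1 O, 1 S.
Implicit hydrogens by atom environment:
  6 × C: 2 H each → 12
  2 × C: 3 H each → 6
  2 × C: 1 H each → 2
  1 × F: no H
  1 × N (charge +1): 1 H
  1 × O: no H
  1 × S: no H
  Total hydrogens = 21.
Net charge +1.
Molecular formula: C10H21FNOS+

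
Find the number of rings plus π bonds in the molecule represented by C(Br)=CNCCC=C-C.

2

Molecular formula from the SMILES: C7H12BrN.
DoU = (2C + 2 + N − H − X)/2 = (2·7 + 2 + 1 − 12 − 1)/2 = 4/2 = 2.
(Structurally: 0 ring(s) + 2 π bond(s) = 2.)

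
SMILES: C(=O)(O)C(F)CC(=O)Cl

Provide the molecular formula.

Heavy atoms from the SMILES: 4 C, 1 Cl, 1 F, 3 O.
Implicit hydrogens by atom environment:
  2 × C: no H
  2 × O: no H
  1 × C: 2 H
  1 × C: 1 H
  1 × Cl: no H
  1 × F: no H
  1 × O: 1 H
  Total hydrogens = 4.
Molecular formula: C4H4ClFO3

C4H4ClFO3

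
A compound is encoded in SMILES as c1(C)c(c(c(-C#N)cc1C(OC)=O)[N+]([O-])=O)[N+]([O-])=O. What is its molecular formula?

Heavy atoms from the SMILES: 10 C, 3 N, 6 O.
Implicit hydrogens by atom environment:
  5 × C (aromatic): no H
  4 × O: no H
  2 × C: 3 H each → 6
  2 × C: no H
  2 × N (charge +1): no H
  2 × O (charge -1): no H
  1 × C (aromatic): 1 H
  1 × N: no H
  Total hydrogens = 7.
Molecular formula: C10H7N3O6

C10H7N3O6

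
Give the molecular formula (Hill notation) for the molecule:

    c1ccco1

C4H4O

Heavy atoms from the SMILES: 4 C, 1 O.
Implicit hydrogens by atom environment:
  4 × C (aromatic): 1 H each → 4
  1 × O (aromatic): no H
  Total hydrogens = 4.
Molecular formula: C4H4O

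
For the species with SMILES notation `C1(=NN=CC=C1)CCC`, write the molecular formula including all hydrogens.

Heavy atoms from the SMILES: 7 C, 2 N.
Implicit hydrogens by atom environment:
  3 × C (aromatic): 1 H each → 3
  2 × C: 2 H each → 4
  2 × N (aromatic): no H
  1 × C: 3 H
  1 × C (aromatic): no H
  Total hydrogens = 10.
Molecular formula: C7H10N2

C7H10N2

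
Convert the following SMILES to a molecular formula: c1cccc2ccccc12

C10H8

Heavy atoms from the SMILES: 10 C.
Implicit hydrogens by atom environment:
  8 × C (aromatic): 1 H each → 8
  2 × C (aromatic): no H
  Total hydrogens = 8.
Molecular formula: C10H8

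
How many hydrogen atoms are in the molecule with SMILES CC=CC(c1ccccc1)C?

Hydrogens are implicit in SMILES; fill each atom to its normal valence:
  5 × C (aromatic): 1 H each → 5
  3 × C: 1 H each → 3
  2 × C: 3 H each → 6
  1 × C (aromatic): no H
  Total hydrogens = 14.

14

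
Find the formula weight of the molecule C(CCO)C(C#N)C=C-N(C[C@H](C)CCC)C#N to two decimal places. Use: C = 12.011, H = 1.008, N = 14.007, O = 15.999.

249.36

Molecular formula: C14H23N3O.
M = 14×12.011 + 23×1.008 + 3×14.007 + 1×15.999 = 249.36 g/mol.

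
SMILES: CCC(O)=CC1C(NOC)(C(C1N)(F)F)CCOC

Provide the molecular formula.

Heavy atoms from the SMILES: 12 C, 2 F, 2 N, 3 O.
Implicit hydrogens by atom environment:
  3 × C: 3 H each → 9
  3 × C: 2 H each → 6
  3 × C: 1 H each → 3
  3 × C: no H
  2 × F: no H
  2 × O: no H
  1 × N: 2 H
  1 × N: 1 H
  1 × O: 1 H
  Total hydrogens = 22.
Molecular formula: C12H22F2N2O3

C12H22F2N2O3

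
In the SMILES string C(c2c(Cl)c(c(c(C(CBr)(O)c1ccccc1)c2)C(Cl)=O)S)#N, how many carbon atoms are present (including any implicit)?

16

The symbol for carbon appears 16 times in the SMILES. Lowercase c denotes aromatic carbon and counts toward C.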